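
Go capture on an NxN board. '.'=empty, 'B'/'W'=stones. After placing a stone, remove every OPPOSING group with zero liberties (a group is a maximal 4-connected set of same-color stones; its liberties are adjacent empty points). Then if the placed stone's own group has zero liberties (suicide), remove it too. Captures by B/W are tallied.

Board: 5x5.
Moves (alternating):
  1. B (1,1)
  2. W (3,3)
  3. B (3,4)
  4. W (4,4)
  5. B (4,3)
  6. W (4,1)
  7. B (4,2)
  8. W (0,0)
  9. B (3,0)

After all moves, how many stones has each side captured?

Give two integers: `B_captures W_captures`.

Move 1: B@(1,1) -> caps B=0 W=0
Move 2: W@(3,3) -> caps B=0 W=0
Move 3: B@(3,4) -> caps B=0 W=0
Move 4: W@(4,4) -> caps B=0 W=0
Move 5: B@(4,3) -> caps B=1 W=0
Move 6: W@(4,1) -> caps B=1 W=0
Move 7: B@(4,2) -> caps B=1 W=0
Move 8: W@(0,0) -> caps B=1 W=0
Move 9: B@(3,0) -> caps B=1 W=0

Answer: 1 0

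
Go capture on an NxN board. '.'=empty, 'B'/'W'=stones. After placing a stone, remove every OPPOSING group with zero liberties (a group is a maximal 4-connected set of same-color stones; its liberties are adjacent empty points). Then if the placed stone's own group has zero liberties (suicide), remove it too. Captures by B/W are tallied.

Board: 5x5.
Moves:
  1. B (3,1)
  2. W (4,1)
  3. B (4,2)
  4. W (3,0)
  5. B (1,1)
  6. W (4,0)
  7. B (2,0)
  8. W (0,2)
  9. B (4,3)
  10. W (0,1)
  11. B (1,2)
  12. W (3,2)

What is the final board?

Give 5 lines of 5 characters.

Answer: .WW..
.BB..
B....
.BW..
..BB.

Derivation:
Move 1: B@(3,1) -> caps B=0 W=0
Move 2: W@(4,1) -> caps B=0 W=0
Move 3: B@(4,2) -> caps B=0 W=0
Move 4: W@(3,0) -> caps B=0 W=0
Move 5: B@(1,1) -> caps B=0 W=0
Move 6: W@(4,0) -> caps B=0 W=0
Move 7: B@(2,0) -> caps B=3 W=0
Move 8: W@(0,2) -> caps B=3 W=0
Move 9: B@(4,3) -> caps B=3 W=0
Move 10: W@(0,1) -> caps B=3 W=0
Move 11: B@(1,2) -> caps B=3 W=0
Move 12: W@(3,2) -> caps B=3 W=0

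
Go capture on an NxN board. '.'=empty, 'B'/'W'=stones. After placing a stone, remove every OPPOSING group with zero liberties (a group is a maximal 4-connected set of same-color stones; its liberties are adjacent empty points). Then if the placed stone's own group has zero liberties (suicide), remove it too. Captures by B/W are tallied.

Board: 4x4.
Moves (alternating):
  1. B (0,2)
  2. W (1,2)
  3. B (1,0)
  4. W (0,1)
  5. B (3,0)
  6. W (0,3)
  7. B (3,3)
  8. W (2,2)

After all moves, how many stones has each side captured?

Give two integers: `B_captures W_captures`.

Move 1: B@(0,2) -> caps B=0 W=0
Move 2: W@(1,2) -> caps B=0 W=0
Move 3: B@(1,0) -> caps B=0 W=0
Move 4: W@(0,1) -> caps B=0 W=0
Move 5: B@(3,0) -> caps B=0 W=0
Move 6: W@(0,3) -> caps B=0 W=1
Move 7: B@(3,3) -> caps B=0 W=1
Move 8: W@(2,2) -> caps B=0 W=1

Answer: 0 1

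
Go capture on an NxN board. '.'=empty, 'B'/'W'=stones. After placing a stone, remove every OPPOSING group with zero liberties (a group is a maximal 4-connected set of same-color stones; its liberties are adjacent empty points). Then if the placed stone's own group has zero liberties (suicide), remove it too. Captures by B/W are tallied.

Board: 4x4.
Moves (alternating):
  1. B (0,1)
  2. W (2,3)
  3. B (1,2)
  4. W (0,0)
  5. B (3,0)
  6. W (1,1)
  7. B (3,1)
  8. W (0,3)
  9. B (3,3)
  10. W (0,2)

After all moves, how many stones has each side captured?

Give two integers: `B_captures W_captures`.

Answer: 0 1

Derivation:
Move 1: B@(0,1) -> caps B=0 W=0
Move 2: W@(2,3) -> caps B=0 W=0
Move 3: B@(1,2) -> caps B=0 W=0
Move 4: W@(0,0) -> caps B=0 W=0
Move 5: B@(3,0) -> caps B=0 W=0
Move 6: W@(1,1) -> caps B=0 W=0
Move 7: B@(3,1) -> caps B=0 W=0
Move 8: W@(0,3) -> caps B=0 W=0
Move 9: B@(3,3) -> caps B=0 W=0
Move 10: W@(0,2) -> caps B=0 W=1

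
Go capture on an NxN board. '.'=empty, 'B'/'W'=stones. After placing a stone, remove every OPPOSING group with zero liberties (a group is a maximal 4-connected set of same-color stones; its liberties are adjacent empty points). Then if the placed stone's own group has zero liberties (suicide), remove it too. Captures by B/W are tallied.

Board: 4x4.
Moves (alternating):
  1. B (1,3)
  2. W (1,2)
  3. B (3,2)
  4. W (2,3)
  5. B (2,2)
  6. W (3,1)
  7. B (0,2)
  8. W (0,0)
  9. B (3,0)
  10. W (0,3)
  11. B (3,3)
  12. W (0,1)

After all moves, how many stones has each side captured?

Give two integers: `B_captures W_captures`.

Answer: 0 2

Derivation:
Move 1: B@(1,3) -> caps B=0 W=0
Move 2: W@(1,2) -> caps B=0 W=0
Move 3: B@(3,2) -> caps B=0 W=0
Move 4: W@(2,3) -> caps B=0 W=0
Move 5: B@(2,2) -> caps B=0 W=0
Move 6: W@(3,1) -> caps B=0 W=0
Move 7: B@(0,2) -> caps B=0 W=0
Move 8: W@(0,0) -> caps B=0 W=0
Move 9: B@(3,0) -> caps B=0 W=0
Move 10: W@(0,3) -> caps B=0 W=1
Move 11: B@(3,3) -> caps B=0 W=1
Move 12: W@(0,1) -> caps B=0 W=2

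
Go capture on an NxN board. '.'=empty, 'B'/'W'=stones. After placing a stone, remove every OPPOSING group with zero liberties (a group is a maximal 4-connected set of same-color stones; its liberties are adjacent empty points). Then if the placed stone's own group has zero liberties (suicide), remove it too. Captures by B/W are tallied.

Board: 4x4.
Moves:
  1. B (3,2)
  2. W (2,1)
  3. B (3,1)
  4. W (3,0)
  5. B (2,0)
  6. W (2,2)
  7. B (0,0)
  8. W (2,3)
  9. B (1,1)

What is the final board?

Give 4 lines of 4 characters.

Move 1: B@(3,2) -> caps B=0 W=0
Move 2: W@(2,1) -> caps B=0 W=0
Move 3: B@(3,1) -> caps B=0 W=0
Move 4: W@(3,0) -> caps B=0 W=0
Move 5: B@(2,0) -> caps B=1 W=0
Move 6: W@(2,2) -> caps B=1 W=0
Move 7: B@(0,0) -> caps B=1 W=0
Move 8: W@(2,3) -> caps B=1 W=0
Move 9: B@(1,1) -> caps B=1 W=0

Answer: B...
.B..
BWWW
.BB.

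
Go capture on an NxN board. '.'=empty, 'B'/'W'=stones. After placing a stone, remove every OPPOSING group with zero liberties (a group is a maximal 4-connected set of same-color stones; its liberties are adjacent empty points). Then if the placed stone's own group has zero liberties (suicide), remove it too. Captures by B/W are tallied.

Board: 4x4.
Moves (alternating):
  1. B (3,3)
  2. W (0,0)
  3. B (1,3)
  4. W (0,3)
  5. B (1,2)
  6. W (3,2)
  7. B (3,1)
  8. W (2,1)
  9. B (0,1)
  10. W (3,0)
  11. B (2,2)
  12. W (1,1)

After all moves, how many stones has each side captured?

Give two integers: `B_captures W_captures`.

Answer: 0 1

Derivation:
Move 1: B@(3,3) -> caps B=0 W=0
Move 2: W@(0,0) -> caps B=0 W=0
Move 3: B@(1,3) -> caps B=0 W=0
Move 4: W@(0,3) -> caps B=0 W=0
Move 5: B@(1,2) -> caps B=0 W=0
Move 6: W@(3,2) -> caps B=0 W=0
Move 7: B@(3,1) -> caps B=0 W=0
Move 8: W@(2,1) -> caps B=0 W=0
Move 9: B@(0,1) -> caps B=0 W=0
Move 10: W@(3,0) -> caps B=0 W=1
Move 11: B@(2,2) -> caps B=0 W=1
Move 12: W@(1,1) -> caps B=0 W=1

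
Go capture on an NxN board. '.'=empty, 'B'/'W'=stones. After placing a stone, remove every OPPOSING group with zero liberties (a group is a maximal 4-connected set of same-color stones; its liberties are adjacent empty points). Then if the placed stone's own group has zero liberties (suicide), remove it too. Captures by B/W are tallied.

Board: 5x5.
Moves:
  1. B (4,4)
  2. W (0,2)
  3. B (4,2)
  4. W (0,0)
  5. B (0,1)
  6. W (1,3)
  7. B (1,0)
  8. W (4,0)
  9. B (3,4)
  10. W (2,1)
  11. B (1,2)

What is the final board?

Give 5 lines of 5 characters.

Answer: .BW..
B.BW.
.W...
....B
W.B.B

Derivation:
Move 1: B@(4,4) -> caps B=0 W=0
Move 2: W@(0,2) -> caps B=0 W=0
Move 3: B@(4,2) -> caps B=0 W=0
Move 4: W@(0,0) -> caps B=0 W=0
Move 5: B@(0,1) -> caps B=0 W=0
Move 6: W@(1,3) -> caps B=0 W=0
Move 7: B@(1,0) -> caps B=1 W=0
Move 8: W@(4,0) -> caps B=1 W=0
Move 9: B@(3,4) -> caps B=1 W=0
Move 10: W@(2,1) -> caps B=1 W=0
Move 11: B@(1,2) -> caps B=1 W=0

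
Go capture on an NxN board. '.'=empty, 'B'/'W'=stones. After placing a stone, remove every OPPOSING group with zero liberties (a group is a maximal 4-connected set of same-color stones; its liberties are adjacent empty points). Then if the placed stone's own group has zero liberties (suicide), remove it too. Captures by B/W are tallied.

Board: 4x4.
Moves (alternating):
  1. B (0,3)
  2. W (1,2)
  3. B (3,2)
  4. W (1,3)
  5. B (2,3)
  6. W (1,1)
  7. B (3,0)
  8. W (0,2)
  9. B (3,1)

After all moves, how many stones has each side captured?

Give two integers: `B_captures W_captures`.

Answer: 0 1

Derivation:
Move 1: B@(0,3) -> caps B=0 W=0
Move 2: W@(1,2) -> caps B=0 W=0
Move 3: B@(3,2) -> caps B=0 W=0
Move 4: W@(1,3) -> caps B=0 W=0
Move 5: B@(2,3) -> caps B=0 W=0
Move 6: W@(1,1) -> caps B=0 W=0
Move 7: B@(3,0) -> caps B=0 W=0
Move 8: W@(0,2) -> caps B=0 W=1
Move 9: B@(3,1) -> caps B=0 W=1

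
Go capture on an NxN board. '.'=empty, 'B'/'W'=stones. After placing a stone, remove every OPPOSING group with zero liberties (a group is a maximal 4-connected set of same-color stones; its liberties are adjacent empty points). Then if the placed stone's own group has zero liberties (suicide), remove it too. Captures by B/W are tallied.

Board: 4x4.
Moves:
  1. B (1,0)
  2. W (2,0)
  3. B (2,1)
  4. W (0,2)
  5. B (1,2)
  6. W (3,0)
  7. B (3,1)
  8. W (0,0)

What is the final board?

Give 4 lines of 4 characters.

Move 1: B@(1,0) -> caps B=0 W=0
Move 2: W@(2,0) -> caps B=0 W=0
Move 3: B@(2,1) -> caps B=0 W=0
Move 4: W@(0,2) -> caps B=0 W=0
Move 5: B@(1,2) -> caps B=0 W=0
Move 6: W@(3,0) -> caps B=0 W=0
Move 7: B@(3,1) -> caps B=2 W=0
Move 8: W@(0,0) -> caps B=2 W=0

Answer: W.W.
B.B.
.B..
.B..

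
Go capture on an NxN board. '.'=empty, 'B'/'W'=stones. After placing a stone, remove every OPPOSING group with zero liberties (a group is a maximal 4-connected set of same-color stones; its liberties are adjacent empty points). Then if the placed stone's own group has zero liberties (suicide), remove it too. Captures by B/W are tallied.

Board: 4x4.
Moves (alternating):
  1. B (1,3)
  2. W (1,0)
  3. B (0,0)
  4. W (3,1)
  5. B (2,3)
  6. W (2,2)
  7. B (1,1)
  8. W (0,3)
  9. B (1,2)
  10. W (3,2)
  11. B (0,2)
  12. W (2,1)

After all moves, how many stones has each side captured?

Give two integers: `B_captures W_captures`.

Move 1: B@(1,3) -> caps B=0 W=0
Move 2: W@(1,0) -> caps B=0 W=0
Move 3: B@(0,0) -> caps B=0 W=0
Move 4: W@(3,1) -> caps B=0 W=0
Move 5: B@(2,3) -> caps B=0 W=0
Move 6: W@(2,2) -> caps B=0 W=0
Move 7: B@(1,1) -> caps B=0 W=0
Move 8: W@(0,3) -> caps B=0 W=0
Move 9: B@(1,2) -> caps B=0 W=0
Move 10: W@(3,2) -> caps B=0 W=0
Move 11: B@(0,2) -> caps B=1 W=0
Move 12: W@(2,1) -> caps B=1 W=0

Answer: 1 0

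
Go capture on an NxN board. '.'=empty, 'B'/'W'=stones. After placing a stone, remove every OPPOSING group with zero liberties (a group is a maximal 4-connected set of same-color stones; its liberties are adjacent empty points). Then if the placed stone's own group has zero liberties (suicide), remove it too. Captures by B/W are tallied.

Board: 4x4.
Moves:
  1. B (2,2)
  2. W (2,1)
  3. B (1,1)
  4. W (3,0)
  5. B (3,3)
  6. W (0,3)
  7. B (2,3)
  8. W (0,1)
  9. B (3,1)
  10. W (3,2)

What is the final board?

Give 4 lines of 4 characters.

Move 1: B@(2,2) -> caps B=0 W=0
Move 2: W@(2,1) -> caps B=0 W=0
Move 3: B@(1,1) -> caps B=0 W=0
Move 4: W@(3,0) -> caps B=0 W=0
Move 5: B@(3,3) -> caps B=0 W=0
Move 6: W@(0,3) -> caps B=0 W=0
Move 7: B@(2,3) -> caps B=0 W=0
Move 8: W@(0,1) -> caps B=0 W=0
Move 9: B@(3,1) -> caps B=0 W=0
Move 10: W@(3,2) -> caps B=0 W=1

Answer: .W.W
.B..
.WBB
W.WB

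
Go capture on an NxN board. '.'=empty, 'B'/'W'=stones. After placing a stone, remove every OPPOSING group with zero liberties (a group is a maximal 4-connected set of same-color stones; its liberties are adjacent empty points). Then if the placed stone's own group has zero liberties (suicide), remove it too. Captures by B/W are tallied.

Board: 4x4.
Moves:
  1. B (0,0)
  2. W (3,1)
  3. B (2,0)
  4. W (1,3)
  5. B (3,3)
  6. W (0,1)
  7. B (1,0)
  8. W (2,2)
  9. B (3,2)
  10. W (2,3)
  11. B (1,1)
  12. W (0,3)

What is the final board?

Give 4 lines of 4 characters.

Move 1: B@(0,0) -> caps B=0 W=0
Move 2: W@(3,1) -> caps B=0 W=0
Move 3: B@(2,0) -> caps B=0 W=0
Move 4: W@(1,3) -> caps B=0 W=0
Move 5: B@(3,3) -> caps B=0 W=0
Move 6: W@(0,1) -> caps B=0 W=0
Move 7: B@(1,0) -> caps B=0 W=0
Move 8: W@(2,2) -> caps B=0 W=0
Move 9: B@(3,2) -> caps B=0 W=0
Move 10: W@(2,3) -> caps B=0 W=2
Move 11: B@(1,1) -> caps B=0 W=2
Move 12: W@(0,3) -> caps B=0 W=2

Answer: BW.W
BB.W
B.WW
.W..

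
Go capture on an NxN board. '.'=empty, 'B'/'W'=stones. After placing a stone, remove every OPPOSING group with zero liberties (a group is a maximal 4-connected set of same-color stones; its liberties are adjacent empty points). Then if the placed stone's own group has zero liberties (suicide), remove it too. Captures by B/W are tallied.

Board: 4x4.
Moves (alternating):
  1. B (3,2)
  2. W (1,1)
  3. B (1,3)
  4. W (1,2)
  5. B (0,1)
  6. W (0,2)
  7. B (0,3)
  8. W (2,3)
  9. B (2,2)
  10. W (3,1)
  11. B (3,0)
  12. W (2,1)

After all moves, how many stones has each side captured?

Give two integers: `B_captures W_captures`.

Answer: 0 2

Derivation:
Move 1: B@(3,2) -> caps B=0 W=0
Move 2: W@(1,1) -> caps B=0 W=0
Move 3: B@(1,3) -> caps B=0 W=0
Move 4: W@(1,2) -> caps B=0 W=0
Move 5: B@(0,1) -> caps B=0 W=0
Move 6: W@(0,2) -> caps B=0 W=0
Move 7: B@(0,3) -> caps B=0 W=0
Move 8: W@(2,3) -> caps B=0 W=2
Move 9: B@(2,2) -> caps B=0 W=2
Move 10: W@(3,1) -> caps B=0 W=2
Move 11: B@(3,0) -> caps B=0 W=2
Move 12: W@(2,1) -> caps B=0 W=2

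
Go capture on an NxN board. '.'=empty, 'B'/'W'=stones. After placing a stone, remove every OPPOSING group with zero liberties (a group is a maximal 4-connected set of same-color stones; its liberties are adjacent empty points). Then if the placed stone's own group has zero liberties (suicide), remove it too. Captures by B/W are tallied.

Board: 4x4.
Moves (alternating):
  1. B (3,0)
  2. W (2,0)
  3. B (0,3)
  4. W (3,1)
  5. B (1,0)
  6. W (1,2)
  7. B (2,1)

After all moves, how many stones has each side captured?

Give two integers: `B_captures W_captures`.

Move 1: B@(3,0) -> caps B=0 W=0
Move 2: W@(2,0) -> caps B=0 W=0
Move 3: B@(0,3) -> caps B=0 W=0
Move 4: W@(3,1) -> caps B=0 W=1
Move 5: B@(1,0) -> caps B=0 W=1
Move 6: W@(1,2) -> caps B=0 W=1
Move 7: B@(2,1) -> caps B=0 W=1

Answer: 0 1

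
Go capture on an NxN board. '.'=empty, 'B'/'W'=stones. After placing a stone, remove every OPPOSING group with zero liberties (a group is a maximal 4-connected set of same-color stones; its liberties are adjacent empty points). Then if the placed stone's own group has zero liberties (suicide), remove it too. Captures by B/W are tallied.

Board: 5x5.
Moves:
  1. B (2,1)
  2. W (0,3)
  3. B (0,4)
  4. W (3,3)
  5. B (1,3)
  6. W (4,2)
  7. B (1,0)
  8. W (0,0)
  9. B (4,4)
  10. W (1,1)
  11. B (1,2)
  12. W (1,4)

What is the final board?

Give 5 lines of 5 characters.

Answer: W..W.
BWBBW
.B...
...W.
..W.B

Derivation:
Move 1: B@(2,1) -> caps B=0 W=0
Move 2: W@(0,3) -> caps B=0 W=0
Move 3: B@(0,4) -> caps B=0 W=0
Move 4: W@(3,3) -> caps B=0 W=0
Move 5: B@(1,3) -> caps B=0 W=0
Move 6: W@(4,2) -> caps B=0 W=0
Move 7: B@(1,0) -> caps B=0 W=0
Move 8: W@(0,0) -> caps B=0 W=0
Move 9: B@(4,4) -> caps B=0 W=0
Move 10: W@(1,1) -> caps B=0 W=0
Move 11: B@(1,2) -> caps B=0 W=0
Move 12: W@(1,4) -> caps B=0 W=1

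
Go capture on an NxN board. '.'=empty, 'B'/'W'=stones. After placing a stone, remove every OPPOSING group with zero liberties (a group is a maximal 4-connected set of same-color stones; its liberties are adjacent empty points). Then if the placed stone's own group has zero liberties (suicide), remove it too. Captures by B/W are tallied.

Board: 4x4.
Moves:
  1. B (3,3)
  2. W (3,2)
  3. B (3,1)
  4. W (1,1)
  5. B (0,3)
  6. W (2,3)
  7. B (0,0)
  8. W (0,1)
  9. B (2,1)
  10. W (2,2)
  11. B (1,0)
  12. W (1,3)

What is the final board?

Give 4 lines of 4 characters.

Move 1: B@(3,3) -> caps B=0 W=0
Move 2: W@(3,2) -> caps B=0 W=0
Move 3: B@(3,1) -> caps B=0 W=0
Move 4: W@(1,1) -> caps B=0 W=0
Move 5: B@(0,3) -> caps B=0 W=0
Move 6: W@(2,3) -> caps B=0 W=1
Move 7: B@(0,0) -> caps B=0 W=1
Move 8: W@(0,1) -> caps B=0 W=1
Move 9: B@(2,1) -> caps B=0 W=1
Move 10: W@(2,2) -> caps B=0 W=1
Move 11: B@(1,0) -> caps B=0 W=1
Move 12: W@(1,3) -> caps B=0 W=1

Answer: BW.B
BW.W
.BWW
.BW.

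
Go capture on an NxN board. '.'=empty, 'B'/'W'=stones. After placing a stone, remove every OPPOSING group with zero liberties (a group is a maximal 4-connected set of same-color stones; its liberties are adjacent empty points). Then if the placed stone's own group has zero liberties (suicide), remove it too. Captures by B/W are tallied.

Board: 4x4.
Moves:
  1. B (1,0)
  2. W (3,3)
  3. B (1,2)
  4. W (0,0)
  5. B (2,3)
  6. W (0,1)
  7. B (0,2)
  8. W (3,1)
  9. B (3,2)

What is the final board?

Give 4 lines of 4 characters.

Move 1: B@(1,0) -> caps B=0 W=0
Move 2: W@(3,3) -> caps B=0 W=0
Move 3: B@(1,2) -> caps B=0 W=0
Move 4: W@(0,0) -> caps B=0 W=0
Move 5: B@(2,3) -> caps B=0 W=0
Move 6: W@(0,1) -> caps B=0 W=0
Move 7: B@(0,2) -> caps B=0 W=0
Move 8: W@(3,1) -> caps B=0 W=0
Move 9: B@(3,2) -> caps B=1 W=0

Answer: WWB.
B.B.
...B
.WB.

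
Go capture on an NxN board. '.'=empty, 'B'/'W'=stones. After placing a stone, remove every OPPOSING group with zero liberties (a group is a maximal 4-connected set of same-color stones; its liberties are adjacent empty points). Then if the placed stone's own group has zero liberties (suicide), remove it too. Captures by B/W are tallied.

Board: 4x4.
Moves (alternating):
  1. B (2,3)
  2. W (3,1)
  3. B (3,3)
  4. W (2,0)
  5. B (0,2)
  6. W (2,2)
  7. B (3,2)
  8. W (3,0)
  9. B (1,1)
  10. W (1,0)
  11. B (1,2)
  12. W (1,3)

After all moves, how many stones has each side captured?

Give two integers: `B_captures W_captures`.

Move 1: B@(2,3) -> caps B=0 W=0
Move 2: W@(3,1) -> caps B=0 W=0
Move 3: B@(3,3) -> caps B=0 W=0
Move 4: W@(2,0) -> caps B=0 W=0
Move 5: B@(0,2) -> caps B=0 W=0
Move 6: W@(2,2) -> caps B=0 W=0
Move 7: B@(3,2) -> caps B=0 W=0
Move 8: W@(3,0) -> caps B=0 W=0
Move 9: B@(1,1) -> caps B=0 W=0
Move 10: W@(1,0) -> caps B=0 W=0
Move 11: B@(1,2) -> caps B=0 W=0
Move 12: W@(1,3) -> caps B=0 W=3

Answer: 0 3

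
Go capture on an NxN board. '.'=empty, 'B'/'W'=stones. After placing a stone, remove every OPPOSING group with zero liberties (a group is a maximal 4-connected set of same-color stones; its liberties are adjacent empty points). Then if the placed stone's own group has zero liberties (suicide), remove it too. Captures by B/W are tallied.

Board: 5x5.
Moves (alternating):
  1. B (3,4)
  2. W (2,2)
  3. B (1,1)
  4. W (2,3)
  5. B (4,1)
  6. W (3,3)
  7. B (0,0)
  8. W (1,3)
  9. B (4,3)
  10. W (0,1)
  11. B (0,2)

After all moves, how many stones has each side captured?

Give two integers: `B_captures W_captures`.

Answer: 1 0

Derivation:
Move 1: B@(3,4) -> caps B=0 W=0
Move 2: W@(2,2) -> caps B=0 W=0
Move 3: B@(1,1) -> caps B=0 W=0
Move 4: W@(2,3) -> caps B=0 W=0
Move 5: B@(4,1) -> caps B=0 W=0
Move 6: W@(3,3) -> caps B=0 W=0
Move 7: B@(0,0) -> caps B=0 W=0
Move 8: W@(1,3) -> caps B=0 W=0
Move 9: B@(4,3) -> caps B=0 W=0
Move 10: W@(0,1) -> caps B=0 W=0
Move 11: B@(0,2) -> caps B=1 W=0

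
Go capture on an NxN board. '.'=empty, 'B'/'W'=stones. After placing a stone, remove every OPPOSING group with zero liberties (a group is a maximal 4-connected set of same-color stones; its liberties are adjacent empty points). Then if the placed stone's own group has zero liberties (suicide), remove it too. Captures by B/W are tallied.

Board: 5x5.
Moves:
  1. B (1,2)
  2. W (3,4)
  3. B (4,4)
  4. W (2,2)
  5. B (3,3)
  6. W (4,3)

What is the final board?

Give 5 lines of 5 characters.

Move 1: B@(1,2) -> caps B=0 W=0
Move 2: W@(3,4) -> caps B=0 W=0
Move 3: B@(4,4) -> caps B=0 W=0
Move 4: W@(2,2) -> caps B=0 W=0
Move 5: B@(3,3) -> caps B=0 W=0
Move 6: W@(4,3) -> caps B=0 W=1

Answer: .....
..B..
..W..
...BW
...W.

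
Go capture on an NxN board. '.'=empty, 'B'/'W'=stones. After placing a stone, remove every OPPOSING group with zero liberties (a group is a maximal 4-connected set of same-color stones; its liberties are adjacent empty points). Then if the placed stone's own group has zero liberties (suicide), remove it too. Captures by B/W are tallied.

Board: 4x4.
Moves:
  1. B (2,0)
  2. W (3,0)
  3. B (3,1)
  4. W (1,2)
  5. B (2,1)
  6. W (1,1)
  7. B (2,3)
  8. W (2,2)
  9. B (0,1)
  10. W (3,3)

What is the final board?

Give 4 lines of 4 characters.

Move 1: B@(2,0) -> caps B=0 W=0
Move 2: W@(3,0) -> caps B=0 W=0
Move 3: B@(3,1) -> caps B=1 W=0
Move 4: W@(1,2) -> caps B=1 W=0
Move 5: B@(2,1) -> caps B=1 W=0
Move 6: W@(1,1) -> caps B=1 W=0
Move 7: B@(2,3) -> caps B=1 W=0
Move 8: W@(2,2) -> caps B=1 W=0
Move 9: B@(0,1) -> caps B=1 W=0
Move 10: W@(3,3) -> caps B=1 W=0

Answer: .B..
.WW.
BBWB
.B.W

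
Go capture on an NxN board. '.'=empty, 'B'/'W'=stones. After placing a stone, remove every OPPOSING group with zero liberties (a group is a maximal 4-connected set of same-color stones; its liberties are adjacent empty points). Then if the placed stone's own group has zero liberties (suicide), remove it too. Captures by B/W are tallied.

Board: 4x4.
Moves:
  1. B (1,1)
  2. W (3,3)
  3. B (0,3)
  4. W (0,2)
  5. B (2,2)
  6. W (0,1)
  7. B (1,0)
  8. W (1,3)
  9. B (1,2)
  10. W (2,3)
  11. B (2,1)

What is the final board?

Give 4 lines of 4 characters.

Move 1: B@(1,1) -> caps B=0 W=0
Move 2: W@(3,3) -> caps B=0 W=0
Move 3: B@(0,3) -> caps B=0 W=0
Move 4: W@(0,2) -> caps B=0 W=0
Move 5: B@(2,2) -> caps B=0 W=0
Move 6: W@(0,1) -> caps B=0 W=0
Move 7: B@(1,0) -> caps B=0 W=0
Move 8: W@(1,3) -> caps B=0 W=1
Move 9: B@(1,2) -> caps B=0 W=1
Move 10: W@(2,3) -> caps B=0 W=1
Move 11: B@(2,1) -> caps B=0 W=1

Answer: .WW.
BBBW
.BBW
...W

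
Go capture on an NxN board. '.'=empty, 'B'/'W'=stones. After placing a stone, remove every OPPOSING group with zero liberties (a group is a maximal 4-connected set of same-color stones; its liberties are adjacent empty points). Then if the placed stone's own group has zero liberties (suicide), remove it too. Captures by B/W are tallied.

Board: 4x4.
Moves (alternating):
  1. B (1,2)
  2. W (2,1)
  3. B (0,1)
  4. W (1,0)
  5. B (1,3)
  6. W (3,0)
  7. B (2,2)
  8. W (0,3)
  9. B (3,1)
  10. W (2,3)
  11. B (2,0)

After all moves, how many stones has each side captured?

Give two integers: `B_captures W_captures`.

Answer: 1 0

Derivation:
Move 1: B@(1,2) -> caps B=0 W=0
Move 2: W@(2,1) -> caps B=0 W=0
Move 3: B@(0,1) -> caps B=0 W=0
Move 4: W@(1,0) -> caps B=0 W=0
Move 5: B@(1,3) -> caps B=0 W=0
Move 6: W@(3,0) -> caps B=0 W=0
Move 7: B@(2,2) -> caps B=0 W=0
Move 8: W@(0,3) -> caps B=0 W=0
Move 9: B@(3,1) -> caps B=0 W=0
Move 10: W@(2,3) -> caps B=0 W=0
Move 11: B@(2,0) -> caps B=1 W=0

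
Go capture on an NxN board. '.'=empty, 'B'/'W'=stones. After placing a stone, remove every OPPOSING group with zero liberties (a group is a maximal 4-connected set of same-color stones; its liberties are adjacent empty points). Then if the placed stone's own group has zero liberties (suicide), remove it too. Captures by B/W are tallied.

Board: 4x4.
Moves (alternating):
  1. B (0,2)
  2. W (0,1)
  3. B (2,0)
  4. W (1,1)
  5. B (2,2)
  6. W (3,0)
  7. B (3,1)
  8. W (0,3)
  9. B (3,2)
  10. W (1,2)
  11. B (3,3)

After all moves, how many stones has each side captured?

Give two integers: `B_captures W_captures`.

Move 1: B@(0,2) -> caps B=0 W=0
Move 2: W@(0,1) -> caps B=0 W=0
Move 3: B@(2,0) -> caps B=0 W=0
Move 4: W@(1,1) -> caps B=0 W=0
Move 5: B@(2,2) -> caps B=0 W=0
Move 6: W@(3,0) -> caps B=0 W=0
Move 7: B@(3,1) -> caps B=1 W=0
Move 8: W@(0,3) -> caps B=1 W=0
Move 9: B@(3,2) -> caps B=1 W=0
Move 10: W@(1,2) -> caps B=1 W=1
Move 11: B@(3,3) -> caps B=1 W=1

Answer: 1 1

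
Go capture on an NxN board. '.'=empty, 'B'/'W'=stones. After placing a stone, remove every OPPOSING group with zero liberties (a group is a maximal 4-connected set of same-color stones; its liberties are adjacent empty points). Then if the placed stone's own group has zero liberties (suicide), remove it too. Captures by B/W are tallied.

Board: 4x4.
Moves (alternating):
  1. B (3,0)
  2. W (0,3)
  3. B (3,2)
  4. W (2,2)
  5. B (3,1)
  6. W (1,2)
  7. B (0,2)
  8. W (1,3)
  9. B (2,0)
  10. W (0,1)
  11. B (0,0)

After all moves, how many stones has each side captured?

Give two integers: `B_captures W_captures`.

Move 1: B@(3,0) -> caps B=0 W=0
Move 2: W@(0,3) -> caps B=0 W=0
Move 3: B@(3,2) -> caps B=0 W=0
Move 4: W@(2,2) -> caps B=0 W=0
Move 5: B@(3,1) -> caps B=0 W=0
Move 6: W@(1,2) -> caps B=0 W=0
Move 7: B@(0,2) -> caps B=0 W=0
Move 8: W@(1,3) -> caps B=0 W=0
Move 9: B@(2,0) -> caps B=0 W=0
Move 10: W@(0,1) -> caps B=0 W=1
Move 11: B@(0,0) -> caps B=0 W=1

Answer: 0 1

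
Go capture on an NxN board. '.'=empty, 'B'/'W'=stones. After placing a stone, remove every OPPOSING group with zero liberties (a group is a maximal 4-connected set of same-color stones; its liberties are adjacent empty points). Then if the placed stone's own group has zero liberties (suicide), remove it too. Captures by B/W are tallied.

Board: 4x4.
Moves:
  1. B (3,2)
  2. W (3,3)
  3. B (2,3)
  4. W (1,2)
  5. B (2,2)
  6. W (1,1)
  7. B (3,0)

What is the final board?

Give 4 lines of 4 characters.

Move 1: B@(3,2) -> caps B=0 W=0
Move 2: W@(3,3) -> caps B=0 W=0
Move 3: B@(2,3) -> caps B=1 W=0
Move 4: W@(1,2) -> caps B=1 W=0
Move 5: B@(2,2) -> caps B=1 W=0
Move 6: W@(1,1) -> caps B=1 W=0
Move 7: B@(3,0) -> caps B=1 W=0

Answer: ....
.WW.
..BB
B.B.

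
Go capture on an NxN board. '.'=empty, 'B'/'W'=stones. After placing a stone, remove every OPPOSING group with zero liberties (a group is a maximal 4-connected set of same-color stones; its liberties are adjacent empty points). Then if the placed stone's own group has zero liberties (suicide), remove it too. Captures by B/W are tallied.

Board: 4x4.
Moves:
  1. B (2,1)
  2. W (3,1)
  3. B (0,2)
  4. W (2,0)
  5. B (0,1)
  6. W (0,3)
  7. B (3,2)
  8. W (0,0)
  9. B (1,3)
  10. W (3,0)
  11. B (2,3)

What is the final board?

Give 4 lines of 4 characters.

Answer: WBB.
...B
WB.B
WWB.

Derivation:
Move 1: B@(2,1) -> caps B=0 W=0
Move 2: W@(3,1) -> caps B=0 W=0
Move 3: B@(0,2) -> caps B=0 W=0
Move 4: W@(2,0) -> caps B=0 W=0
Move 5: B@(0,1) -> caps B=0 W=0
Move 6: W@(0,3) -> caps B=0 W=0
Move 7: B@(3,2) -> caps B=0 W=0
Move 8: W@(0,0) -> caps B=0 W=0
Move 9: B@(1,3) -> caps B=1 W=0
Move 10: W@(3,0) -> caps B=1 W=0
Move 11: B@(2,3) -> caps B=1 W=0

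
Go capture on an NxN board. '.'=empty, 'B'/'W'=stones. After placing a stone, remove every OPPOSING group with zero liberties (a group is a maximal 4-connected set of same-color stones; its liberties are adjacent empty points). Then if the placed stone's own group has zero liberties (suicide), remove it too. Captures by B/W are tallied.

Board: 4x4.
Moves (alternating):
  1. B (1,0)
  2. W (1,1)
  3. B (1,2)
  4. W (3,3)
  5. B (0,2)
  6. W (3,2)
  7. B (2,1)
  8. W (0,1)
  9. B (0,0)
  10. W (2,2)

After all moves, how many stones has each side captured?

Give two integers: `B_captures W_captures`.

Answer: 2 0

Derivation:
Move 1: B@(1,0) -> caps B=0 W=0
Move 2: W@(1,1) -> caps B=0 W=0
Move 3: B@(1,2) -> caps B=0 W=0
Move 4: W@(3,3) -> caps B=0 W=0
Move 5: B@(0,2) -> caps B=0 W=0
Move 6: W@(3,2) -> caps B=0 W=0
Move 7: B@(2,1) -> caps B=0 W=0
Move 8: W@(0,1) -> caps B=0 W=0
Move 9: B@(0,0) -> caps B=2 W=0
Move 10: W@(2,2) -> caps B=2 W=0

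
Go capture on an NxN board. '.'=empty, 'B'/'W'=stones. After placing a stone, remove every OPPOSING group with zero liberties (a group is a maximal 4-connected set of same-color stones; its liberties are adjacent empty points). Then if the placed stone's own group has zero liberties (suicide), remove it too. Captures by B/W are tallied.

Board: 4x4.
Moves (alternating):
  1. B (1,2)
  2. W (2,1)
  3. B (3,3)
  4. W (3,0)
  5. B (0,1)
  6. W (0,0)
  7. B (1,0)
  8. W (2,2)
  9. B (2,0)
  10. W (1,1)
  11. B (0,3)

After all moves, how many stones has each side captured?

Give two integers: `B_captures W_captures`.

Move 1: B@(1,2) -> caps B=0 W=0
Move 2: W@(2,1) -> caps B=0 W=0
Move 3: B@(3,3) -> caps B=0 W=0
Move 4: W@(3,0) -> caps B=0 W=0
Move 5: B@(0,1) -> caps B=0 W=0
Move 6: W@(0,0) -> caps B=0 W=0
Move 7: B@(1,0) -> caps B=1 W=0
Move 8: W@(2,2) -> caps B=1 W=0
Move 9: B@(2,0) -> caps B=1 W=0
Move 10: W@(1,1) -> caps B=1 W=0
Move 11: B@(0,3) -> caps B=1 W=0

Answer: 1 0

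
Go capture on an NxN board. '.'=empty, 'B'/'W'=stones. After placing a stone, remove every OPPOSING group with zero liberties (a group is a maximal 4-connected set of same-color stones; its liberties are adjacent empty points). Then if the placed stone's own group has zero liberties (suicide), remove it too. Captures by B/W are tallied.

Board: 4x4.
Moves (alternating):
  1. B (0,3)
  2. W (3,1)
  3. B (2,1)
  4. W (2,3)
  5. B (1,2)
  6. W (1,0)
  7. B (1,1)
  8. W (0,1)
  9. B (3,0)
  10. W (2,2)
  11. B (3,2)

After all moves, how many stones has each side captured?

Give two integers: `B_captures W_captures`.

Answer: 1 0

Derivation:
Move 1: B@(0,3) -> caps B=0 W=0
Move 2: W@(3,1) -> caps B=0 W=0
Move 3: B@(2,1) -> caps B=0 W=0
Move 4: W@(2,3) -> caps B=0 W=0
Move 5: B@(1,2) -> caps B=0 W=0
Move 6: W@(1,0) -> caps B=0 W=0
Move 7: B@(1,1) -> caps B=0 W=0
Move 8: W@(0,1) -> caps B=0 W=0
Move 9: B@(3,0) -> caps B=0 W=0
Move 10: W@(2,2) -> caps B=0 W=0
Move 11: B@(3,2) -> caps B=1 W=0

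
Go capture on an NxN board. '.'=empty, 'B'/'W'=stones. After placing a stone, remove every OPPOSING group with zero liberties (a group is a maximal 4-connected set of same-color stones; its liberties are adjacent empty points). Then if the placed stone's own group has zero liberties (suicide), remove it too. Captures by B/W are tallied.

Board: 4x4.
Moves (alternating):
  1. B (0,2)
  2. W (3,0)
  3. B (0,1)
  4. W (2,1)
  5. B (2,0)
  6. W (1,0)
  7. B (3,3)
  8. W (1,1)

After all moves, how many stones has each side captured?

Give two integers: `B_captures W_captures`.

Move 1: B@(0,2) -> caps B=0 W=0
Move 2: W@(3,0) -> caps B=0 W=0
Move 3: B@(0,1) -> caps B=0 W=0
Move 4: W@(2,1) -> caps B=0 W=0
Move 5: B@(2,0) -> caps B=0 W=0
Move 6: W@(1,0) -> caps B=0 W=1
Move 7: B@(3,3) -> caps B=0 W=1
Move 8: W@(1,1) -> caps B=0 W=1

Answer: 0 1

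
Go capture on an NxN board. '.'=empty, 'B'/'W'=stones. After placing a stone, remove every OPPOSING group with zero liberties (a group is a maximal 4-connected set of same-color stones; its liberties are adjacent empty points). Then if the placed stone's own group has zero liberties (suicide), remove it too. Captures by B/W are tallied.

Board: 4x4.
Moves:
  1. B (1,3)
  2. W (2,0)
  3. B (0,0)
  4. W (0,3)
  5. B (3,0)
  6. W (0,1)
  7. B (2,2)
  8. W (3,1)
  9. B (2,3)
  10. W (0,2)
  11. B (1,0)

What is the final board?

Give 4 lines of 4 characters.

Answer: BWWW
B..B
W.BB
.W..

Derivation:
Move 1: B@(1,3) -> caps B=0 W=0
Move 2: W@(2,0) -> caps B=0 W=0
Move 3: B@(0,0) -> caps B=0 W=0
Move 4: W@(0,3) -> caps B=0 W=0
Move 5: B@(3,0) -> caps B=0 W=0
Move 6: W@(0,1) -> caps B=0 W=0
Move 7: B@(2,2) -> caps B=0 W=0
Move 8: W@(3,1) -> caps B=0 W=1
Move 9: B@(2,3) -> caps B=0 W=1
Move 10: W@(0,2) -> caps B=0 W=1
Move 11: B@(1,0) -> caps B=0 W=1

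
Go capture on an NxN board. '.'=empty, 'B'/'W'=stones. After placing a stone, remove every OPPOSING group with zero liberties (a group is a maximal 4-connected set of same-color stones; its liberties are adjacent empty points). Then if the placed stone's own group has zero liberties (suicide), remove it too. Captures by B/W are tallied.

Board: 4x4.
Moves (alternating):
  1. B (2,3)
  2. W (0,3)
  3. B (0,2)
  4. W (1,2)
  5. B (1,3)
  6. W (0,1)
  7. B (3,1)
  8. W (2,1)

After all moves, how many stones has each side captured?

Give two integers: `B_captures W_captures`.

Move 1: B@(2,3) -> caps B=0 W=0
Move 2: W@(0,3) -> caps B=0 W=0
Move 3: B@(0,2) -> caps B=0 W=0
Move 4: W@(1,2) -> caps B=0 W=0
Move 5: B@(1,3) -> caps B=1 W=0
Move 6: W@(0,1) -> caps B=1 W=0
Move 7: B@(3,1) -> caps B=1 W=0
Move 8: W@(2,1) -> caps B=1 W=0

Answer: 1 0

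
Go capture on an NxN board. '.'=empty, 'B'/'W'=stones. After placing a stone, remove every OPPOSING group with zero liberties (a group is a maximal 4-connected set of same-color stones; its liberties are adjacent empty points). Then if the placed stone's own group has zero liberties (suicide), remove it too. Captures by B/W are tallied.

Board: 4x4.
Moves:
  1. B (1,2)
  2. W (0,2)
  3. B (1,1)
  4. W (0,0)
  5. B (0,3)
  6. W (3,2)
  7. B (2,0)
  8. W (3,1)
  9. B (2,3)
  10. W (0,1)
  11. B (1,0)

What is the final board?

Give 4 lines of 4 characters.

Answer: ...B
BBB.
B..B
.WW.

Derivation:
Move 1: B@(1,2) -> caps B=0 W=0
Move 2: W@(0,2) -> caps B=0 W=0
Move 3: B@(1,1) -> caps B=0 W=0
Move 4: W@(0,0) -> caps B=0 W=0
Move 5: B@(0,3) -> caps B=0 W=0
Move 6: W@(3,2) -> caps B=0 W=0
Move 7: B@(2,0) -> caps B=0 W=0
Move 8: W@(3,1) -> caps B=0 W=0
Move 9: B@(2,3) -> caps B=0 W=0
Move 10: W@(0,1) -> caps B=0 W=0
Move 11: B@(1,0) -> caps B=3 W=0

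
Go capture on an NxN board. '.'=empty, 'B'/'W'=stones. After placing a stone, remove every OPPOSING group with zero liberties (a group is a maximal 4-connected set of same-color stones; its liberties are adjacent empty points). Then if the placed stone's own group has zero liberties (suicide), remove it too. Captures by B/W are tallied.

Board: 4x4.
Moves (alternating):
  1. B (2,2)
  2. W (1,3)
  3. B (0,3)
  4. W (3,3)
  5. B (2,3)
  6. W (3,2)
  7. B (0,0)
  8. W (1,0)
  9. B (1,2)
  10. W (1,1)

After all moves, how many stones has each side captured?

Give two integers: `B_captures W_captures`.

Move 1: B@(2,2) -> caps B=0 W=0
Move 2: W@(1,3) -> caps B=0 W=0
Move 3: B@(0,3) -> caps B=0 W=0
Move 4: W@(3,3) -> caps B=0 W=0
Move 5: B@(2,3) -> caps B=0 W=0
Move 6: W@(3,2) -> caps B=0 W=0
Move 7: B@(0,0) -> caps B=0 W=0
Move 8: W@(1,0) -> caps B=0 W=0
Move 9: B@(1,2) -> caps B=1 W=0
Move 10: W@(1,1) -> caps B=1 W=0

Answer: 1 0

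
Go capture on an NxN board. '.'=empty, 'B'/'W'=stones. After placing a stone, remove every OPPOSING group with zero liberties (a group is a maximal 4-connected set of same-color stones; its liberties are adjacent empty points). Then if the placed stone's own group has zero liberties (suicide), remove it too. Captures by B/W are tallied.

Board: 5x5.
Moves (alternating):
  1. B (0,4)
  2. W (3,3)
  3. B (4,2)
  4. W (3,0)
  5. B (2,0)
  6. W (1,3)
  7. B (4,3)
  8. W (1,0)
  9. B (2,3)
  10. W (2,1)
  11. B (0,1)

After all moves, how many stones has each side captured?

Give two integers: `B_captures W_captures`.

Answer: 0 1

Derivation:
Move 1: B@(0,4) -> caps B=0 W=0
Move 2: W@(3,3) -> caps B=0 W=0
Move 3: B@(4,2) -> caps B=0 W=0
Move 4: W@(3,0) -> caps B=0 W=0
Move 5: B@(2,0) -> caps B=0 W=0
Move 6: W@(1,3) -> caps B=0 W=0
Move 7: B@(4,3) -> caps B=0 W=0
Move 8: W@(1,0) -> caps B=0 W=0
Move 9: B@(2,3) -> caps B=0 W=0
Move 10: W@(2,1) -> caps B=0 W=1
Move 11: B@(0,1) -> caps B=0 W=1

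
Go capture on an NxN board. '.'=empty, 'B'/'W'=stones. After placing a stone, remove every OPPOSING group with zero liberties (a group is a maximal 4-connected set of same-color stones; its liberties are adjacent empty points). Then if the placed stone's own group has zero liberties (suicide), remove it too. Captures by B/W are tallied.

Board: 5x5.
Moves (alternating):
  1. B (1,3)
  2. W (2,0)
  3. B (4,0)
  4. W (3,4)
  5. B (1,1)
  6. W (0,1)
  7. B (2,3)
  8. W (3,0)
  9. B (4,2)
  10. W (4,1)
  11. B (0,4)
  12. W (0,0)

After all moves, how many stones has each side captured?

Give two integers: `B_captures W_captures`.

Answer: 0 1

Derivation:
Move 1: B@(1,3) -> caps B=0 W=0
Move 2: W@(2,0) -> caps B=0 W=0
Move 3: B@(4,0) -> caps B=0 W=0
Move 4: W@(3,4) -> caps B=0 W=0
Move 5: B@(1,1) -> caps B=0 W=0
Move 6: W@(0,1) -> caps B=0 W=0
Move 7: B@(2,3) -> caps B=0 W=0
Move 8: W@(3,0) -> caps B=0 W=0
Move 9: B@(4,2) -> caps B=0 W=0
Move 10: W@(4,1) -> caps B=0 W=1
Move 11: B@(0,4) -> caps B=0 W=1
Move 12: W@(0,0) -> caps B=0 W=1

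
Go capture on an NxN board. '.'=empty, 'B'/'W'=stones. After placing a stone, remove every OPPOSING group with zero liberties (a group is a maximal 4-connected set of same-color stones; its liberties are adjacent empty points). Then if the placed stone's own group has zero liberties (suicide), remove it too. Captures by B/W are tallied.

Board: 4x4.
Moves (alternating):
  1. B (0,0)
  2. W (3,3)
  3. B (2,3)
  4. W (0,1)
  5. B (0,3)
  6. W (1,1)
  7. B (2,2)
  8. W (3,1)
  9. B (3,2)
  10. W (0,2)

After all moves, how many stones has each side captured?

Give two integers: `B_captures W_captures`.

Answer: 1 0

Derivation:
Move 1: B@(0,0) -> caps B=0 W=0
Move 2: W@(3,3) -> caps B=0 W=0
Move 3: B@(2,3) -> caps B=0 W=0
Move 4: W@(0,1) -> caps B=0 W=0
Move 5: B@(0,3) -> caps B=0 W=0
Move 6: W@(1,1) -> caps B=0 W=0
Move 7: B@(2,2) -> caps B=0 W=0
Move 8: W@(3,1) -> caps B=0 W=0
Move 9: B@(3,2) -> caps B=1 W=0
Move 10: W@(0,2) -> caps B=1 W=0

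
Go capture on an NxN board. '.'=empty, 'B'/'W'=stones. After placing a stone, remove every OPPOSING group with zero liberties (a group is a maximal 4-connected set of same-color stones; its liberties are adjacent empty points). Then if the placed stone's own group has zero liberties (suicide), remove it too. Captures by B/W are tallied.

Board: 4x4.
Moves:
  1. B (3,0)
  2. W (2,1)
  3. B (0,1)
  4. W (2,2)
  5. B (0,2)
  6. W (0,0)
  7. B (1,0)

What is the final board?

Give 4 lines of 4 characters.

Move 1: B@(3,0) -> caps B=0 W=0
Move 2: W@(2,1) -> caps B=0 W=0
Move 3: B@(0,1) -> caps B=0 W=0
Move 4: W@(2,2) -> caps B=0 W=0
Move 5: B@(0,2) -> caps B=0 W=0
Move 6: W@(0,0) -> caps B=0 W=0
Move 7: B@(1,0) -> caps B=1 W=0

Answer: .BB.
B...
.WW.
B...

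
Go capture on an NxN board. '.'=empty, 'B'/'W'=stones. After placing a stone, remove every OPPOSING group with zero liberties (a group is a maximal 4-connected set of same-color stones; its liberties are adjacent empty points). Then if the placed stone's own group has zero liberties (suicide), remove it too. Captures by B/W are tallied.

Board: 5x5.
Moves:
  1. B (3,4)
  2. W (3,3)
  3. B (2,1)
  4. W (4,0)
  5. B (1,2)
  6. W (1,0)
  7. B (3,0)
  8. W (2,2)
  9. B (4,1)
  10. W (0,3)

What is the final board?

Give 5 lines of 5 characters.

Move 1: B@(3,4) -> caps B=0 W=0
Move 2: W@(3,3) -> caps B=0 W=0
Move 3: B@(2,1) -> caps B=0 W=0
Move 4: W@(4,0) -> caps B=0 W=0
Move 5: B@(1,2) -> caps B=0 W=0
Move 6: W@(1,0) -> caps B=0 W=0
Move 7: B@(3,0) -> caps B=0 W=0
Move 8: W@(2,2) -> caps B=0 W=0
Move 9: B@(4,1) -> caps B=1 W=0
Move 10: W@(0,3) -> caps B=1 W=0

Answer: ...W.
W.B..
.BW..
B..WB
.B...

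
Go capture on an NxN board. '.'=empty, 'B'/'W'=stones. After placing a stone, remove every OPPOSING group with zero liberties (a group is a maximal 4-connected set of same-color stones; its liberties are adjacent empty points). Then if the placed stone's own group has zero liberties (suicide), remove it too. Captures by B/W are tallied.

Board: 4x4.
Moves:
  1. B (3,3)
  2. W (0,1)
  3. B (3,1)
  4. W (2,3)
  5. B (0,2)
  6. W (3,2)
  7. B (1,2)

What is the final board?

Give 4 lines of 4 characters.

Answer: .WB.
..B.
...W
.BW.

Derivation:
Move 1: B@(3,3) -> caps B=0 W=0
Move 2: W@(0,1) -> caps B=0 W=0
Move 3: B@(3,1) -> caps B=0 W=0
Move 4: W@(2,3) -> caps B=0 W=0
Move 5: B@(0,2) -> caps B=0 W=0
Move 6: W@(3,2) -> caps B=0 W=1
Move 7: B@(1,2) -> caps B=0 W=1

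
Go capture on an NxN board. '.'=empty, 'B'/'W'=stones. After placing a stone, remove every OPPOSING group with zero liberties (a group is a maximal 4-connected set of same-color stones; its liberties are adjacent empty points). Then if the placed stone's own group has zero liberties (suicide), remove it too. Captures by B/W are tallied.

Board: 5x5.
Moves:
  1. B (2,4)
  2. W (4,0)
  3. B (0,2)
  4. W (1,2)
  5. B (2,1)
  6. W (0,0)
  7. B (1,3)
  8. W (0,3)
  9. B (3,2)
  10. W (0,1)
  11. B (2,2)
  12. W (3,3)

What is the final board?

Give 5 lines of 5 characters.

Move 1: B@(2,4) -> caps B=0 W=0
Move 2: W@(4,0) -> caps B=0 W=0
Move 3: B@(0,2) -> caps B=0 W=0
Move 4: W@(1,2) -> caps B=0 W=0
Move 5: B@(2,1) -> caps B=0 W=0
Move 6: W@(0,0) -> caps B=0 W=0
Move 7: B@(1,3) -> caps B=0 W=0
Move 8: W@(0,3) -> caps B=0 W=0
Move 9: B@(3,2) -> caps B=0 W=0
Move 10: W@(0,1) -> caps B=0 W=1
Move 11: B@(2,2) -> caps B=0 W=1
Move 12: W@(3,3) -> caps B=0 W=1

Answer: WW.W.
..WB.
.BB.B
..BW.
W....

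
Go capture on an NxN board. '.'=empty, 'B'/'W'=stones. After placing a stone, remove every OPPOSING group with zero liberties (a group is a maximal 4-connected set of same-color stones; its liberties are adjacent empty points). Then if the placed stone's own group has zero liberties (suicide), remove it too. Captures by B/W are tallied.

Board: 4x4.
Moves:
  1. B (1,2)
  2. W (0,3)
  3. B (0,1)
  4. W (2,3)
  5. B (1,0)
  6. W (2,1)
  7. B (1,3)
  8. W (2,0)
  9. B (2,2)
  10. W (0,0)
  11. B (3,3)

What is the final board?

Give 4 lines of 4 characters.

Move 1: B@(1,2) -> caps B=0 W=0
Move 2: W@(0,3) -> caps B=0 W=0
Move 3: B@(0,1) -> caps B=0 W=0
Move 4: W@(2,3) -> caps B=0 W=0
Move 5: B@(1,0) -> caps B=0 W=0
Move 6: W@(2,1) -> caps B=0 W=0
Move 7: B@(1,3) -> caps B=0 W=0
Move 8: W@(2,0) -> caps B=0 W=0
Move 9: B@(2,2) -> caps B=0 W=0
Move 10: W@(0,0) -> caps B=0 W=0
Move 11: B@(3,3) -> caps B=1 W=0

Answer: .B.W
B.BB
WWB.
...B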